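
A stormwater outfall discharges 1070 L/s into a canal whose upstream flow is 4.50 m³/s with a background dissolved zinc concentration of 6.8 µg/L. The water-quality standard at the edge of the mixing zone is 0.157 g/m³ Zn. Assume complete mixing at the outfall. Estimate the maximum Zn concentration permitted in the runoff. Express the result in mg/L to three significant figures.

0.789 mg/L

1070 L/s = 1.07 m³/s.
6.8 µg/L = 0.0068 mg/L.
Mass balance: 0.157·5.57 = 1.07·Cₑ + 4.5·0.0068.
Cₑ = (0.8745 − 0.0306) / 1.07 = 0.7887 mg/L.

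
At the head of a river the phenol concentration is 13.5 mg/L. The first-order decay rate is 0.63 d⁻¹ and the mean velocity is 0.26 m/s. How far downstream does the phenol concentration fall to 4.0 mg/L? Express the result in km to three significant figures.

From C = C₀·e^(−kt), t = ln(C₀/C)/k = ln(13.5/4.0)/0.63 = 1.216/0.63 = 1.931 d.
Distance = v·t = 0.26 m/s × 1.668e+05 s = 4.337e+04 m = 43.37 km.

43.4 km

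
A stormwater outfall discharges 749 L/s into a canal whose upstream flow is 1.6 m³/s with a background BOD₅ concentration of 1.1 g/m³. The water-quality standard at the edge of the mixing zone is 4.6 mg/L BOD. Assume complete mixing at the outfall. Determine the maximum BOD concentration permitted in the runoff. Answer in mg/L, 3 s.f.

12.1 mg/L

749 L/s = 0.749 m³/s.
Mass balance: 4.6·2.349 = 0.749·Cₑ + 1.6·1.1.
Cₑ = (10.81 − 1.76) / 0.749 = 12.08 mg/L.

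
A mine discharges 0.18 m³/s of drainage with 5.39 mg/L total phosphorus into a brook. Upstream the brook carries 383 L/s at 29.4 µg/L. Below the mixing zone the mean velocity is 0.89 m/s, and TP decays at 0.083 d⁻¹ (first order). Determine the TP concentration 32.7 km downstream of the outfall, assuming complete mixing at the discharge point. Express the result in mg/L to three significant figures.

1.68 mg/L

383 L/s = 0.383 m³/s.
29.4 µg/L = 0.0294 mg/L.
After complete mixing, C₀ = (0.18·5.39 + 0.383·0.0294) / 0.563 = 1.743 mg/L.
Travel time t = 3.27e+04 m / 0.89 m/s = 3.674e+04 s = 0.4252 d.
C = 1.743·exp(−0.083·0.4252) = 1.743·0.9653 = 1.683 mg/L.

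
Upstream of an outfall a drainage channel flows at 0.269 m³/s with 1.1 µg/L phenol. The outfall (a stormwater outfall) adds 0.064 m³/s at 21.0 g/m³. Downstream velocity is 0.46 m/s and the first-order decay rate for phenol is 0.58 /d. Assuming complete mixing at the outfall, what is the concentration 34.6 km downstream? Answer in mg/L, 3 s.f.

1.1 µg/L = 0.0011 mg/L.
After complete mixing, C₀ = (0.064·21 + 0.269·0.0011) / 0.333 = 4.037 mg/L.
Travel time t = 3.46e+04 m / 0.46 m/s = 7.522e+04 s = 0.8706 d.
C = 4.037·exp(−0.58·0.8706) = 4.037·0.6035 = 2.436 mg/L.

2.44 mg/L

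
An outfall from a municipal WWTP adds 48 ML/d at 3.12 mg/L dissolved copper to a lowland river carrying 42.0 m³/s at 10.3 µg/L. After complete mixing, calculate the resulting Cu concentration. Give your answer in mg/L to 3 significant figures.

0.0509 mg/L

48 ML/d = 0.5556 m³/s.
10.3 µg/L = 0.0103 mg/L.
By mass balance at complete mixing, C = (0.5556·3.12 + 42·0.0103) / (0.5556 + 42) = 2.166/42.56 = 0.0509 mg/L.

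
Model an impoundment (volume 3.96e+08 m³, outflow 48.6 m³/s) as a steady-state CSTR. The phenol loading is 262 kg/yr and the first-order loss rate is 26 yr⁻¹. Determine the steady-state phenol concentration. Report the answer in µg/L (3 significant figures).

Outflow Q = 48.6 m³/s × 3.156e+07 s/yr = 1.534e+09 m³/yr.
Steady-state CSTR mass balance: W = Q·C + k·V·C, so C = W/(Q + kV).
Q + kV = 1.534e+09 + 26·3.96e+08 = 1.183e+10 m³/yr.
C = 262/1.183e+10 = 2.215e-08 kg/m³ = 2.215e-05 mg/L = 0.02215 µg/L.

0.0221 µg/L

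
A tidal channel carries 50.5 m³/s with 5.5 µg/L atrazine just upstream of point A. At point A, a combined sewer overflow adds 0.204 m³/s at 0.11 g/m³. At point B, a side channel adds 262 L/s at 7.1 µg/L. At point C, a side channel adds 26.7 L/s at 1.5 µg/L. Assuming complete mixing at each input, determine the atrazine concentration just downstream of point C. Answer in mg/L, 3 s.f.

5.5 µg/L = 0.0055 mg/L.
After input A: C = (50.5·0.0055 + 0.204·0.11) / 50.7 = 0.00592 mg/L.
262 L/s = 0.262 m³/s.
7.1 µg/L = 0.0071 mg/L.
After input B: C = (50.7·0.00592 + 0.262·0.0071) / 50.97 = 0.005927 mg/L.
26.7 L/s = 0.0267 m³/s.
1.5 µg/L = 0.0015 mg/L.
After input C: C = (50.97·0.005927 + 0.0267·0.0015) / 50.99 = 0.005924 mg/L.

0.00592 mg/L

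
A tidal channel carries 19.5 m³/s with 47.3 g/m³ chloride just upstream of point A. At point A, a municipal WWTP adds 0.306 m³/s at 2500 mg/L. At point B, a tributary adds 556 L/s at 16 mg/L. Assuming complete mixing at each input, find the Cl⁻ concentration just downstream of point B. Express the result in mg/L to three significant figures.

After input A: C = (19.5·47.3 + 0.306·2500) / 19.81 = 85.19 mg/L.
556 L/s = 0.556 m³/s.
After input B: C = (19.81·85.19 + 0.556·16) / 20.36 = 83.3 mg/L.

83.3 mg/L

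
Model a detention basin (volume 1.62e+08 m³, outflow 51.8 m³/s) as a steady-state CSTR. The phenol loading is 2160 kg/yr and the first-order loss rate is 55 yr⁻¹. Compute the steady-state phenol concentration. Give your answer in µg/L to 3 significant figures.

Outflow Q = 51.8 m³/s × 3.156e+07 s/yr = 1.635e+09 m³/yr.
Steady-state CSTR mass balance: W = Q·C + k·V·C, so C = W/(Q + kV).
Q + kV = 1.635e+09 + 55·1.62e+08 = 1.054e+10 m³/yr.
C = 2160/1.054e+10 = 2.048e-07 kg/m³ = 0.0002048 mg/L = 0.2048 µg/L.

0.205 µg/L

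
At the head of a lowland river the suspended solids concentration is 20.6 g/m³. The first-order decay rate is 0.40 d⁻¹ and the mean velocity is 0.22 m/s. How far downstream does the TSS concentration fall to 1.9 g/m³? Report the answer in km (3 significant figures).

113 km

From C = C₀·e^(−kt), t = ln(C₀/C)/k = ln(20.6/1.9)/0.40 = 2.383/0.40 = 5.959 d.
Distance = v·t = 0.22 m/s × 5.148e+05 s = 1.133e+05 m = 113.3 km.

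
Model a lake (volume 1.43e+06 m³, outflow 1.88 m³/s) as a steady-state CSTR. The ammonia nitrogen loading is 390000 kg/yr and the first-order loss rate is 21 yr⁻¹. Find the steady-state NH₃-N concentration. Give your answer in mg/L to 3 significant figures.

Outflow Q = 1.88 m³/s × 3.156e+07 s/yr = 5.933e+07 m³/yr.
Steady-state CSTR mass balance: W = Q·C + k·V·C, so C = W/(Q + kV).
Q + kV = 5.933e+07 + 21·1.43e+06 = 8.936e+07 m³/yr.
C = 390000/8.936e+07 = 0.004364 kg/m³ = 4.364 mg/L.

4.36 mg/L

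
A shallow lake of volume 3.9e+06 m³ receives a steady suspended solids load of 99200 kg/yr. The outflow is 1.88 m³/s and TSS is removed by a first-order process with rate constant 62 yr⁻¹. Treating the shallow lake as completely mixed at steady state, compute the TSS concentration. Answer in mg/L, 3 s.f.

Outflow Q = 1.88 m³/s × 3.156e+07 s/yr = 5.933e+07 m³/yr.
Steady-state CSTR mass balance: W = Q·C + k·V·C, so C = W/(Q + kV).
Q + kV = 5.933e+07 + 62·3.9e+06 = 3.011e+08 m³/yr.
C = 99200/3.011e+08 = 0.0003294 kg/m³ = 0.3294 mg/L.

0.329 mg/L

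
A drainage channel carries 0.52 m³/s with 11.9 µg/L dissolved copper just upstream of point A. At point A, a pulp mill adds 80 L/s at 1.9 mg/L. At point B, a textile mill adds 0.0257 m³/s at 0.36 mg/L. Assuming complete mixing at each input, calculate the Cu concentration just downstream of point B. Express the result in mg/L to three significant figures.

0.268 mg/L

11.9 µg/L = 0.0119 mg/L.
80 L/s = 0.08 m³/s.
After input A: C = (0.52·0.0119 + 0.08·1.9) / 0.6 = 0.2636 mg/L.
After input B: C = (0.6·0.2636 + 0.0257·0.36) / 0.6257 = 0.2676 mg/L.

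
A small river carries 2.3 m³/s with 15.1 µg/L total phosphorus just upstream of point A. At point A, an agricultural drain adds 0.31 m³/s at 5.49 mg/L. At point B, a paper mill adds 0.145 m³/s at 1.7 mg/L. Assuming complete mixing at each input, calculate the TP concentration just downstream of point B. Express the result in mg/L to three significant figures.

0.720 mg/L

15.1 µg/L = 0.0151 mg/L.
After input A: C = (2.3·0.0151 + 0.31·5.49) / 2.61 = 0.6654 mg/L.
After input B: C = (2.61·0.6654 + 0.145·1.7) / 2.755 = 0.7198 mg/L.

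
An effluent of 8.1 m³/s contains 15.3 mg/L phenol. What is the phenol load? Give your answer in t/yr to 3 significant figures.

Mass flux = Q·C = 8.1 m³/s × 15.3 g/m³ = 123.9 g/s.
= 123.9 g/s × 31.56 = 3911 t/yr.

3910 t/yr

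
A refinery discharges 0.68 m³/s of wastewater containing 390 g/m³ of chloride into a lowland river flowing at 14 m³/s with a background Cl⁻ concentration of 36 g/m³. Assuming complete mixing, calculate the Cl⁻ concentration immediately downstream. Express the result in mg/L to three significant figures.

Flow-weighted mixing gives C = (0.68·390 + 14·36) / (0.68 + 14) = 769.2/14.68 = 52.4 mg/L.

52.4 mg/L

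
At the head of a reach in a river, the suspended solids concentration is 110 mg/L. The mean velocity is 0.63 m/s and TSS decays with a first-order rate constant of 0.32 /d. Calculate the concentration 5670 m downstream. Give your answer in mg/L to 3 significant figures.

Travel time t = 5670 m / 0.63 m/s = 5670/0.63 = 9000 s = 0.1042 d.
First-order decay: C = 110·exp(−0.32·0.1042) = 110·0.9672 = 106.4 mg/L.

106 mg/L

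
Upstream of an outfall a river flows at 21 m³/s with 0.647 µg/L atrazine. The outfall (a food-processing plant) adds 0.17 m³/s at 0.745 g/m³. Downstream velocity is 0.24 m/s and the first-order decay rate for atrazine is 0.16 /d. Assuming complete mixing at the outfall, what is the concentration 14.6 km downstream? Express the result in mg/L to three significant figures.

0.647 µg/L = 0.000647 mg/L.
After complete mixing, C₀ = (0.17·0.745 + 21·0.000647) / 21.17 = 0.006624 mg/L.
Travel time t = 1.46e+04 m / 0.24 m/s = 6.083e+04 s = 0.7041 d.
C = 0.006624·exp(−0.16·0.7041) = 0.006624·0.8935 = 0.005919 mg/L.

0.00592 mg/L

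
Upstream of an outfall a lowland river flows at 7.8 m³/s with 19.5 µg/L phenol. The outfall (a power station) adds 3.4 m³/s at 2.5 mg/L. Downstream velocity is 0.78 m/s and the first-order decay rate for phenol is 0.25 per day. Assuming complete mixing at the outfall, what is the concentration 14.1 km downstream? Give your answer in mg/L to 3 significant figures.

0.733 mg/L

19.5 µg/L = 0.0195 mg/L.
After complete mixing, C₀ = (3.4·2.5 + 7.8·0.0195) / 11.2 = 0.7725 mg/L.
Travel time t = 1.41e+04 m / 0.78 m/s = 1.808e+04 s = 0.2092 d.
C = 0.7725·exp(−0.25·0.2092) = 0.7725·0.949 = 0.7331 mg/L.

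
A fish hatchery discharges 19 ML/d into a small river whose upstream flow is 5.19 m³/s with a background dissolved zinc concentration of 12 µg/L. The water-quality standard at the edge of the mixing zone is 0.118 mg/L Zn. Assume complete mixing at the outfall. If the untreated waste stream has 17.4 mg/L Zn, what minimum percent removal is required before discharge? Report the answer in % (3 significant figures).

84.9 %

19 ML/d = 0.2199 m³/s.
12 µg/L = 0.012 mg/L.
Mass balance: 0.118·5.41 = 0.2199·Cₑ + 5.19·0.012.
Cₑ = (0.6384 − 0.06228) / 0.2199 = 2.62 mg/L.
Required removal = 1 − 2.62/17.4 = 84.94 %.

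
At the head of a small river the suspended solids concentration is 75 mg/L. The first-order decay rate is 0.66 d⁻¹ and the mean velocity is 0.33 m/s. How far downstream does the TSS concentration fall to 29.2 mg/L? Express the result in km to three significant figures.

From C = C₀·e^(−kt), t = ln(C₀/C)/k = ln(75/29.2)/0.66 = 0.9433/0.66 = 1.429 d.
Distance = v·t = 0.33 m/s × 1.235e+05 s = 4.075e+04 m = 40.75 km.

40.8 km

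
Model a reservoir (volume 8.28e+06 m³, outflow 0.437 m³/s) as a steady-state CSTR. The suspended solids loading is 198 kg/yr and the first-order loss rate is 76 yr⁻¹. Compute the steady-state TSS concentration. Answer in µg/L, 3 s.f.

0.308 µg/L

Outflow Q = 0.437 m³/s × 3.156e+07 s/yr = 1.379e+07 m³/yr.
Steady-state CSTR mass balance: W = Q·C + k·V·C, so C = W/(Q + kV).
Q + kV = 1.379e+07 + 76·8.28e+06 = 6.431e+08 m³/yr.
C = 198/6.431e+08 = 3.079e-07 kg/m³ = 0.0003079 mg/L = 0.3079 µg/L.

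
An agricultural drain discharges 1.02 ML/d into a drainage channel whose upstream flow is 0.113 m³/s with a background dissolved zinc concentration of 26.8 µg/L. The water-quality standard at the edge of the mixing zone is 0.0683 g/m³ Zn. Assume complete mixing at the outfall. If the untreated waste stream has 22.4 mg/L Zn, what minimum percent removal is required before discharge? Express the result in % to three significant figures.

97.9 %

1.02 ML/d = 0.01181 m³/s.
26.8 µg/L = 0.0268 mg/L.
Mass balance: 0.0683·0.1248 = 0.01181·Cₑ + 0.113·0.0268.
Cₑ = (0.008524 − 0.003028) / 0.01181 = 0.4655 mg/L.
Required removal = 1 − 0.4655/22.4 = 97.92 %.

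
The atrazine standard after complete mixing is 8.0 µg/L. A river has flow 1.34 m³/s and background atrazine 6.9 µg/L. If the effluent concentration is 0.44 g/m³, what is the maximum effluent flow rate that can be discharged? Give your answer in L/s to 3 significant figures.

6.9 µg/L = 0.0069 mg/L.
8.0 µg/L = 0.008 mg/L.
Mass balance at complete mixing: C_std·(Q_w + Q_r) = Q_w·C_e + Q_r·C_b.
Rearranging, Q_w = Q_r·(C_std − C_b)/(C_e − C_std) = 1.34·(0.008 − 0.0069) / (0.44 − 0.008) = 0.003412 m³/s.
= 3.412 L/s.

3.41 L/s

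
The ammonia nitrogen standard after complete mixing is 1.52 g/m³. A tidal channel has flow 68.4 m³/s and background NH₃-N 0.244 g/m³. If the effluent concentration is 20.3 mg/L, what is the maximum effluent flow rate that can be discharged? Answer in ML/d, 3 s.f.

402 ML/d

Mass balance at complete mixing: C_std·(Q_w + Q_r) = Q_w·C_e + Q_r·C_b.
Rearranging, Q_w = Q_r·(C_std − C_b)/(C_e − C_std) = 68.4·(1.52 − 0.244) / (20.3 − 1.52) = 4.647 m³/s.
= 401.5 ML/d.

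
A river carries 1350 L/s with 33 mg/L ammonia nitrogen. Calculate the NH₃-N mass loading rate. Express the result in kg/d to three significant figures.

3850 kg/d

1350 L/s = 1.35 m³/s.
Mass flux = Q·C = 1.35 m³/s × 33 g/m³ = 44.55 g/s.
= 44.55 g/s × 86.4 = 3849 kg/d.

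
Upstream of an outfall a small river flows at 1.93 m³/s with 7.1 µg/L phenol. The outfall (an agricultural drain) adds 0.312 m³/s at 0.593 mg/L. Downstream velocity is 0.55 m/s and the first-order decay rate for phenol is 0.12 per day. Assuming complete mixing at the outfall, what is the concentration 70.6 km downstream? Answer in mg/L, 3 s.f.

7.1 µg/L = 0.0071 mg/L.
After complete mixing, C₀ = (0.312·0.593 + 1.93·0.0071) / 2.242 = 0.08863 mg/L.
Travel time t = 7.06e+04 m / 0.55 m/s = 1.284e+05 s = 1.486 d.
C = 0.08863·exp(−0.12·1.486) = 0.08863·0.8367 = 0.07416 mg/L.

0.0742 mg/L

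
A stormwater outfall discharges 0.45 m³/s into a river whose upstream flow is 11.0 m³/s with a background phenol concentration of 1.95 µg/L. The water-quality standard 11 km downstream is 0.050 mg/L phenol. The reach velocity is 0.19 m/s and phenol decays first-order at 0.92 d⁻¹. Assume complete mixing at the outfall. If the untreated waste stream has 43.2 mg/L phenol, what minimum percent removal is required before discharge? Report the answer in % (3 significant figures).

1.95 µg/L = 0.00195 mg/L.
Travel time to the compliance point: t = 1.1e+04/0.19 = 5.789e+04 s = 0.6701 d; decay factor exp(−0.92·0.6701) = 0.5398.
So the concentration just after mixing may be at most 0.05/0.5398 = 0.09262 mg/L.
Mass balance: 0.09262·11.45 = 0.45·Cₑ + 11·0.00195.
Cₑ = (1.06 − 0.02145) / 0.45 = 2.309 mg/L.
Required removal = 1 − 2.309/43.2 = 94.66 %.

94.7 %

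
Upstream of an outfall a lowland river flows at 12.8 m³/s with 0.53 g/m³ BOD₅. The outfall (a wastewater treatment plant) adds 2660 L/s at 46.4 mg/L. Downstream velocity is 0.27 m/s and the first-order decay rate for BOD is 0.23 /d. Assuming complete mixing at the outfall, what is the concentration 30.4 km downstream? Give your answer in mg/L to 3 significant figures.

2660 L/s = 2.66 m³/s.
After complete mixing, C₀ = (2.66·46.4 + 12.8·0.53) / 15.46 = 8.422 mg/L.
Travel time t = 3.04e+04 m / 0.27 m/s = 1.126e+05 s = 1.303 d.
C = 8.422·exp(−0.23·1.303) = 8.422·0.741 = 6.241 mg/L.

6.24 mg/L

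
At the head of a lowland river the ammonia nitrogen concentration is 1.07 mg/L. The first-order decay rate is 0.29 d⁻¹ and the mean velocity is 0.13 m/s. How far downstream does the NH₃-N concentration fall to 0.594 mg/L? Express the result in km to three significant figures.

From C = C₀·e^(−kt), t = ln(C₀/C)/k = ln(1.07/0.594)/0.29 = 0.5885/0.29 = 2.029 d.
Distance = v·t = 0.13 m/s × 1.753e+05 s = 2.279e+04 m = 22.79 km.

22.8 km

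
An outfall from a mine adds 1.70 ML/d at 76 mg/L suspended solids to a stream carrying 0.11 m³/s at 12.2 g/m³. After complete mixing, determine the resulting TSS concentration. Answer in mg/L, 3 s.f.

1.70 ML/d = 0.01968 m³/s.
Conservation of mass across the mixing zone: C = (0.01968·76 + 0.11·12.2) / (0.01968 + 0.11) = 2.837/0.1297 = 21.88 mg/L.

21.9 mg/L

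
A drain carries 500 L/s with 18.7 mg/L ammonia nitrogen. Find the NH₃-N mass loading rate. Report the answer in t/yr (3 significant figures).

295 t/yr

500 L/s = 0.5 m³/s.
Mass flux = Q·C = 0.5 m³/s × 18.7 g/m³ = 9.35 g/s.
= 9.35 g/s × 31.56 = 295.1 t/yr.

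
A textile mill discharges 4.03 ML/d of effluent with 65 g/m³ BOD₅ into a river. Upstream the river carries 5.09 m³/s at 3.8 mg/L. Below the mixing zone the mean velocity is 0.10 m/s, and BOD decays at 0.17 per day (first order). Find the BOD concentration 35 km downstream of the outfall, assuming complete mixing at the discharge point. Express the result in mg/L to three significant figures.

4.03 ML/d = 0.04664 m³/s.
After complete mixing, C₀ = (0.04664·65 + 5.09·3.8) / 5.137 = 4.356 mg/L.
Travel time t = 3.5e+04 m / 0.10 m/s = 3.5e+05 s = 4.051 d.
C = 4.356·exp(−0.17·4.051) = 4.356·0.5022 = 2.188 mg/L.

2.19 mg/L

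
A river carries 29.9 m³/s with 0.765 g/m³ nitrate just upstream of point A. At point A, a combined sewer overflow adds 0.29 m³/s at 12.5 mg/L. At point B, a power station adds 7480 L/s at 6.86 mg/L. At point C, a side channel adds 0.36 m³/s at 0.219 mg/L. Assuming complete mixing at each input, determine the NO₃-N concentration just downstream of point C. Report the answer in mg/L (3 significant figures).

2.05 mg/L

After input A: C = (29.9·0.765 + 0.29·12.5) / 30.19 = 0.8777 mg/L.
7480 L/s = 7.48 m³/s.
After input B: C = (30.19·0.8777 + 7.48·6.86) / 37.67 = 2.066 mg/L.
After input C: C = (37.67·2.066 + 0.36·0.219) / 38.03 = 2.048 mg/L.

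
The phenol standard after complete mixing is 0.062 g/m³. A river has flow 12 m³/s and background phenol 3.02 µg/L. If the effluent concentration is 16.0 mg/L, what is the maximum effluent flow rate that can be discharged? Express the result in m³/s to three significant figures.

3.02 µg/L = 0.00302 mg/L.
Mass balance at complete mixing: C_std·(Q_w + Q_r) = Q_w·C_e + Q_r·C_b.
Rearranging, Q_w = Q_r·(C_std − C_b)/(C_e − C_std) = 12·(0.062 − 0.00302) / (16 − 0.062) = 0.04441 m³/s.

0.0444 m³/s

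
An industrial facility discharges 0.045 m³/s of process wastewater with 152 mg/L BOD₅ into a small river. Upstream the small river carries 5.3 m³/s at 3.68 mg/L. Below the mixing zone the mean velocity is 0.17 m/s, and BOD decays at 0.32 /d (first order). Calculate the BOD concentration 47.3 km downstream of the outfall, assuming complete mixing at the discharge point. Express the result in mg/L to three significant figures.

1.76 mg/L

After complete mixing, C₀ = (0.045·152 + 5.3·3.68) / 5.345 = 4.929 mg/L.
Travel time t = 4.73e+04 m / 0.17 m/s = 2.782e+05 s = 3.22 d.
C = 4.929·exp(−0.32·3.22) = 4.929·0.3568 = 1.759 mg/L.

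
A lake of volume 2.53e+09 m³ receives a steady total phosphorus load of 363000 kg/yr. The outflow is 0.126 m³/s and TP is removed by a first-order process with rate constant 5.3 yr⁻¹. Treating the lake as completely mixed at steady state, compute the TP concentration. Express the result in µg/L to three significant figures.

27.1 µg/L

Outflow Q = 0.126 m³/s × 3.156e+07 s/yr = 3.976e+06 m³/yr.
Steady-state CSTR mass balance: W = Q·C + k·V·C, so C = W/(Q + kV).
Q + kV = 3.976e+06 + 5.3·2.53e+09 = 1.341e+10 m³/yr.
C = 363000/1.341e+10 = 2.706e-05 kg/m³ = 0.02706 mg/L = 27.06 µg/L.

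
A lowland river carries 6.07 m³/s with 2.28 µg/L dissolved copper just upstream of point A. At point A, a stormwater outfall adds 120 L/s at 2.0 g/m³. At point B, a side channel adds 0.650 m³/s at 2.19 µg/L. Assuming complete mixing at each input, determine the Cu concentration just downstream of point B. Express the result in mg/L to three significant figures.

0.0373 mg/L

2.28 µg/L = 0.00228 mg/L.
120 L/s = 0.12 m³/s.
After input A: C = (6.07·0.00228 + 0.12·2) / 6.19 = 0.04101 mg/L.
2.19 µg/L = 0.00219 mg/L.
After input B: C = (6.19·0.04101 + 0.65·0.00219) / 6.84 = 0.03732 mg/L.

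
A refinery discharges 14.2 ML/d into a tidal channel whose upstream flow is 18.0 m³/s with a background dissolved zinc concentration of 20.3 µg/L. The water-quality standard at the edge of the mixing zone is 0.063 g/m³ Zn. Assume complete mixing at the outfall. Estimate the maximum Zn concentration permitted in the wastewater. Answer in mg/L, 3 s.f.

14.2 ML/d = 0.1644 m³/s.
20.3 µg/L = 0.0203 mg/L.
Mass balance: 0.063·18.16 = 0.1644·Cₑ + 18·0.0203.
Cₑ = (1.144 − 0.3654) / 0.1644 = 4.74 mg/L.

4.74 mg/L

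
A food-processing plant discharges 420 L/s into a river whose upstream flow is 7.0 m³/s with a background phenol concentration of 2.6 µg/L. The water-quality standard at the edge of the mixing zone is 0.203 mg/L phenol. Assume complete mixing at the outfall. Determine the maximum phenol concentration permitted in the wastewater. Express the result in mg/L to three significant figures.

3.54 mg/L

420 L/s = 0.42 m³/s.
2.6 µg/L = 0.0026 mg/L.
Mass balance: 0.203·7.42 = 0.42·Cₑ + 7·0.0026.
Cₑ = (1.506 − 0.0182) / 0.42 = 3.543 mg/L.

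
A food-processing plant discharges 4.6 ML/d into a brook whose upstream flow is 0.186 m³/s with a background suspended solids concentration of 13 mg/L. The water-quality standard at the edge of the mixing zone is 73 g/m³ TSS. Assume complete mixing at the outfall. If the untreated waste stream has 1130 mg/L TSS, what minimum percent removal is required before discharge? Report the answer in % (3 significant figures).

4.6 ML/d = 0.05324 m³/s.
Mass balance: 73·0.2392 = 0.05324·Cₑ + 0.186·13.
Cₑ = (17.46 − 2.418) / 0.05324 = 282.6 mg/L.
Required removal = 1 − 282.6/1130 = 74.99 %.

75.0 %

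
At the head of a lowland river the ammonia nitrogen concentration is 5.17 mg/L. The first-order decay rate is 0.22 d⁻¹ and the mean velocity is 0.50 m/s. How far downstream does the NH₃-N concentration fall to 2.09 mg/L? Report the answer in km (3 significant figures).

From C = C₀·e^(−kt), t = ln(C₀/C)/k = ln(5.17/2.09)/0.22 = 0.9057/0.22 = 4.117 d.
Distance = v·t = 0.50 m/s × 3.557e+05 s = 1.778e+05 m = 177.8 km.

178 km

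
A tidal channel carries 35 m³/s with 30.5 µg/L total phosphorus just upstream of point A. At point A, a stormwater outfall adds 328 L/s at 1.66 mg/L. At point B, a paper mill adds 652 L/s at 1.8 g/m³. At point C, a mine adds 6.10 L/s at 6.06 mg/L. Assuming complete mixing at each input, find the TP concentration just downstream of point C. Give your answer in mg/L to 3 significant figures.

30.5 µg/L = 0.0305 mg/L.
328 L/s = 0.328 m³/s.
After input A: C = (35·0.0305 + 0.328·1.66) / 35.33 = 0.04563 mg/L.
652 L/s = 0.652 m³/s.
After input B: C = (35.33·0.04563 + 0.652·1.8) / 35.98 = 0.07742 mg/L.
6.10 L/s = 0.0061 m³/s.
After input C: C = (35.98·0.07742 + 0.0061·6.06) / 35.99 = 0.07843 mg/L.

0.0784 mg/L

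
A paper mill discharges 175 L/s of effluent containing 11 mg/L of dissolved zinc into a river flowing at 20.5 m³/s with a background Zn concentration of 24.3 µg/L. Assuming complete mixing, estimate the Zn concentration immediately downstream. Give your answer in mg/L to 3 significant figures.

175 L/s = 0.175 m³/s.
24.3 µg/L = 0.0243 mg/L.
Flow-weighted mixing gives C = (0.175·11 + 20.5·0.0243) / (0.175 + 20.5) = 2.423/20.68 = 0.1172 mg/L.

0.117 mg/L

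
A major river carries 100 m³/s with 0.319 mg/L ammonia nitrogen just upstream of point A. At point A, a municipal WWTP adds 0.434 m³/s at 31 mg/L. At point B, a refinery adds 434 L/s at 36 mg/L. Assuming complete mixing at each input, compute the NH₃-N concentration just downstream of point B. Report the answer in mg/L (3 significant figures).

0.605 mg/L

After input A: C = (100·0.319 + 0.434·31) / 100.4 = 0.4516 mg/L.
434 L/s = 0.434 m³/s.
After input B: C = (100.4·0.4516 + 0.434·36) / 100.9 = 0.6045 mg/L.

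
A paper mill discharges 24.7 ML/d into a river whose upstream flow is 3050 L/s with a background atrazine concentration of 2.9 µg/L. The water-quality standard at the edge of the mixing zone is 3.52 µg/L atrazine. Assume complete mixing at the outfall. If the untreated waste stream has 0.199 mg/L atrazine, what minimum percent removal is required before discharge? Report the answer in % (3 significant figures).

24.7 ML/d = 0.2859 m³/s.
3050 L/s = 3.05 m³/s.
2.9 µg/L = 0.0029 mg/L.
3.52 µg/L = 0.00352 mg/L.
Mass balance: 0.00352·3.336 = 0.2859·Cₑ + 3.05·0.0029.
Cₑ = (0.01174 − 0.008845) / 0.2859 = 0.01013 mg/L.
Required removal = 1 − 0.01013/0.199 = 94.91 %.

94.9 %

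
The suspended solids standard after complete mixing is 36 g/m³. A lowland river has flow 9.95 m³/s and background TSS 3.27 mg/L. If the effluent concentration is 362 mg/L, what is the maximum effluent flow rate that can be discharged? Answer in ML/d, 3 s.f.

86.3 ML/d

Mass balance at complete mixing: C_std·(Q_w + Q_r) = Q_w·C_e + Q_r·C_b.
Rearranging, Q_w = Q_r·(C_std − C_b)/(C_e − C_std) = 9.95·(36 − 3.27) / (362 − 36) = 0.999 m³/s.
= 86.31 ML/d.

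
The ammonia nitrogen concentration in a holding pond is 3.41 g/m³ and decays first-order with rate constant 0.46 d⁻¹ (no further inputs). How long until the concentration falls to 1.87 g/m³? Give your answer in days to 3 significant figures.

t = ln(C₀/C)/k = ln(3.41/1.87)/0.46 = 0.6008/0.46 = 1.306 d.

1.31 d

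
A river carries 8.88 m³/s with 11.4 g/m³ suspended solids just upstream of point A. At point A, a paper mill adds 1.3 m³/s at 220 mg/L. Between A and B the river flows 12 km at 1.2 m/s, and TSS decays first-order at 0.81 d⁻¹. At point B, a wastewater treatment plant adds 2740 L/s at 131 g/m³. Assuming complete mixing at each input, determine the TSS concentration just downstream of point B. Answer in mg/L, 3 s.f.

After input A: C = (8.88·11.4 + 1.3·220) / 10.18 = 38.04 mg/L.
Over the 12 km reach to input B (t = 1e+04 s = 0.1157 d), decay gives C = 38.04·exp(−0.81·0.1157) = 34.63 mg/L.
2740 L/s = 2.74 m³/s.
After input B: C = (10.18·34.63 + 2.74·131) / 12.92 = 55.07 mg/L.

55.1 mg/L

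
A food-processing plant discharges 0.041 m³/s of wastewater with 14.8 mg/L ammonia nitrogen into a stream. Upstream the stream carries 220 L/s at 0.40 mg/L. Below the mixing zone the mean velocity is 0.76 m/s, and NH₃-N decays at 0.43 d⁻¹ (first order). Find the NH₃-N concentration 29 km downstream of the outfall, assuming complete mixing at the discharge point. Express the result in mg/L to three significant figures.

220 L/s = 0.22 m³/s.
After complete mixing, C₀ = (0.041·14.8 + 0.22·0.4) / 0.261 = 2.662 mg/L.
Travel time t = 2.9e+04 m / 0.76 m/s = 3.816e+04 s = 0.4416 d.
C = 2.662·exp(−0.43·0.4416) = 2.662·0.827 = 2.202 mg/L.

2.20 mg/L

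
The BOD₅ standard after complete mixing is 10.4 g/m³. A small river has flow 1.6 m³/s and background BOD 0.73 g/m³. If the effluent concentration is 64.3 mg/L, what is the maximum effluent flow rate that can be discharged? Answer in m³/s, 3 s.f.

Mass balance at complete mixing: C_std·(Q_w + Q_r) = Q_w·C_e + Q_r·C_b.
Rearranging, Q_w = Q_r·(C_std − C_b)/(C_e − C_std) = 1.6·(10.4 − 0.73) / (64.3 − 10.4) = 0.2871 m³/s.

0.287 m³/s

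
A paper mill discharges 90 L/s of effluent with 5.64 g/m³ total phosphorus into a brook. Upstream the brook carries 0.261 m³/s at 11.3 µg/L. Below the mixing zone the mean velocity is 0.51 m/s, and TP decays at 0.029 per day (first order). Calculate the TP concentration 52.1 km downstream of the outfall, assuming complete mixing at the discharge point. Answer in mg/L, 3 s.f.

90 L/s = 0.09 m³/s.
11.3 µg/L = 0.0113 mg/L.
After complete mixing, C₀ = (0.09·5.64 + 0.261·0.0113) / 0.351 = 1.455 mg/L.
Travel time t = 5.21e+04 m / 0.51 m/s = 1.022e+05 s = 1.182 d.
C = 1.455·exp(−0.029·1.182) = 1.455·0.9663 = 1.406 mg/L.

1.41 mg/L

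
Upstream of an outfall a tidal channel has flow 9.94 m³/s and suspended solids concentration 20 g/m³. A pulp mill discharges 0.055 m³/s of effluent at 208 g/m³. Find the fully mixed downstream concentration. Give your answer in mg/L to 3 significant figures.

Flow-weighted mixing gives C = (0.055·208 + 9.94·20) / (0.055 + 9.94) = 210.2/9.995 = 21.03 mg/L.

21.0 mg/L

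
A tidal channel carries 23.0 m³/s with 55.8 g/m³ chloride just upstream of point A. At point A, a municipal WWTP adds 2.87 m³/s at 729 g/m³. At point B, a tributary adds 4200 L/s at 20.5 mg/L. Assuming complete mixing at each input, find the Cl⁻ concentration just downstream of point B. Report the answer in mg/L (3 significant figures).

After input A: C = (23·55.8 + 2.87·729) / 25.87 = 130.5 mg/L.
4200 L/s = 4.2 m³/s.
After input B: C = (25.87·130.5 + 4.2·20.5) / 30.07 = 115.1 mg/L.

115 mg/L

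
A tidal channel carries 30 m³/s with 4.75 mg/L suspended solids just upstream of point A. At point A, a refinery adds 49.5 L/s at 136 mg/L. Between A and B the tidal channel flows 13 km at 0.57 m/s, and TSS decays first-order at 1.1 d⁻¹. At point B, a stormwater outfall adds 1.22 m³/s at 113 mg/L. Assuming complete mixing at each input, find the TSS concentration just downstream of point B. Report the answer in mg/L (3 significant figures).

49.5 L/s = 0.0495 m³/s.
After input A: C = (30·4.75 + 0.0495·136) / 30.05 = 4.966 mg/L.
Over the 13 km reach to input B (t = 2.281e+04 s = 0.264 d), decay gives C = 4.966·exp(−1.1·0.264) = 3.715 mg/L.
After input B: C = (30.05·3.715 + 1.22·113) / 31.27 = 7.979 mg/L.

7.98 mg/L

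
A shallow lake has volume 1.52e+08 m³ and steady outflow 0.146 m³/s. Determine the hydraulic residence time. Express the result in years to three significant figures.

Q = 0.146 m³/s × 3.156e+07 s/yr = 4.607e+06 m³/yr.
Hydraulic residence time τ = V/Q = 1.52e+08/4.607e+06 = 32.99 yr.

33.0 yr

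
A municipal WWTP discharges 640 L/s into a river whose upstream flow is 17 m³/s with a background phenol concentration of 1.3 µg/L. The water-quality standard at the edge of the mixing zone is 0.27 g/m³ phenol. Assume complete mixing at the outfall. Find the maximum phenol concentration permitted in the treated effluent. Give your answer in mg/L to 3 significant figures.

640 L/s = 0.64 m³/s.
1.3 µg/L = 0.0013 mg/L.
Mass balance: 0.27·17.64 = 0.64·Cₑ + 17·0.0013.
Cₑ = (4.763 − 0.0221) / 0.64 = 7.407 mg/L.

7.41 mg/L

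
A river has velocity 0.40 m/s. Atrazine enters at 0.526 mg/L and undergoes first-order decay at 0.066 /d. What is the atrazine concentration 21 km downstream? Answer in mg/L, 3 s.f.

Travel time t = 21 km / 0.40 m/s = 2.1e+04/0.40 = 5.25e+04 s = 0.6076 d.
First-order decay: C = 0.526·exp(−0.066·0.6076) = 0.526·0.9607 = 0.5053 mg/L.

0.505 mg/L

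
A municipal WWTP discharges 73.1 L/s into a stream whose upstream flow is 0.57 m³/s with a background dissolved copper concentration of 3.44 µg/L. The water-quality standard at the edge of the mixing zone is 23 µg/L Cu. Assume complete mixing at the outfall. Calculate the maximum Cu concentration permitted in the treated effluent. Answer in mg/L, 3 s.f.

0.176 mg/L

73.1 L/s = 0.0731 m³/s.
3.44 µg/L = 0.00344 mg/L.
23 µg/L = 0.023 mg/L.
Mass balance: 0.023·0.6431 = 0.0731·Cₑ + 0.57·0.00344.
Cₑ = (0.01479 − 0.001961) / 0.0731 = 0.1755 mg/L.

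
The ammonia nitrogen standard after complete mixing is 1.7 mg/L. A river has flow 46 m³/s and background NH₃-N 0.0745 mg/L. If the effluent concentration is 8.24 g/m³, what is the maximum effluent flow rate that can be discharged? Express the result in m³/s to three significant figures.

11.4 m³/s

Mass balance at complete mixing: C_std·(Q_w + Q_r) = Q_w·C_e + Q_r·C_b.
Rearranging, Q_w = Q_r·(C_std − C_b)/(C_e − C_std) = 46·(1.7 − 0.0745) / (8.24 − 1.7) = 11.43 m³/s.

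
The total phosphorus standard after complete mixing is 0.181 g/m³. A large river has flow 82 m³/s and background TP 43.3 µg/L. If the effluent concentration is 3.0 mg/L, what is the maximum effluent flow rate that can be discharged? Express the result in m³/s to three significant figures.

4.01 m³/s

43.3 µg/L = 0.0433 mg/L.
Mass balance at complete mixing: C_std·(Q_w + Q_r) = Q_w·C_e + Q_r·C_b.
Rearranging, Q_w = Q_r·(C_std − C_b)/(C_e − C_std) = 82·(0.181 − 0.0433) / (3 − 0.181) = 4.005 m³/s.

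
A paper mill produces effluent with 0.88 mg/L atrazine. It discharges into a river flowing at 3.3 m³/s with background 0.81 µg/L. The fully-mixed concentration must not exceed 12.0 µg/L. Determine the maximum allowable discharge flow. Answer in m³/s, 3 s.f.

0.0425 m³/s

0.81 µg/L = 0.00081 mg/L.
12.0 µg/L = 0.012 mg/L.
Mass balance at complete mixing: C_std·(Q_w + Q_r) = Q_w·C_e + Q_r·C_b.
Rearranging, Q_w = Q_r·(C_std − C_b)/(C_e − C_std) = 3.3·(0.012 − 0.00081) / (0.88 − 0.012) = 0.04254 m³/s.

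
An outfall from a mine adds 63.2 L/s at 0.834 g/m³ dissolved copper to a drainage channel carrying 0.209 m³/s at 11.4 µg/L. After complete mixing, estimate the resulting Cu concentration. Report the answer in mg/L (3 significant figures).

0.202 mg/L

63.2 L/s = 0.0632 m³/s.
11.4 µg/L = 0.0114 mg/L.
By mass balance at complete mixing, C = (0.0632·0.834 + 0.209·0.0114) / (0.0632 + 0.209) = 0.05509/0.2722 = 0.2024 mg/L.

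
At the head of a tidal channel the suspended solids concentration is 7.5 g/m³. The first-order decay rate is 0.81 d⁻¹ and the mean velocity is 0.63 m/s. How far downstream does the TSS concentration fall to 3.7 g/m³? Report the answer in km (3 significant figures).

47.5 km

From C = C₀·e^(−kt), t = ln(C₀/C)/k = ln(7.5/3.7)/0.81 = 0.7066/0.81 = 0.8723 d.
Distance = v·t = 0.63 m/s × 7.537e+04 s = 4.748e+04 m = 47.48 km.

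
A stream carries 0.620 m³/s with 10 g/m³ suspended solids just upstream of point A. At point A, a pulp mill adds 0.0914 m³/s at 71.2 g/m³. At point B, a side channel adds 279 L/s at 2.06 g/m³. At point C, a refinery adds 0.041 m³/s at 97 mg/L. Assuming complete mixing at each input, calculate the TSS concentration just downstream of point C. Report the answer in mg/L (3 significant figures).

16.7 mg/L

After input A: C = (0.62·10 + 0.0914·71.2) / 0.7114 = 17.86 mg/L.
279 L/s = 0.279 m³/s.
After input B: C = (0.7114·17.86 + 0.279·2.06) / 0.9904 = 13.41 mg/L.
After input C: C = (0.9904·13.41 + 0.041·97) / 1.031 = 16.73 mg/L.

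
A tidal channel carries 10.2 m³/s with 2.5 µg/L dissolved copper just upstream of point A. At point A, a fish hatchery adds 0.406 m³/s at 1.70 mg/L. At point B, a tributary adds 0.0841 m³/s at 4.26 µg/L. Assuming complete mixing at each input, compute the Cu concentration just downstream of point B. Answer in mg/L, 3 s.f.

2.5 µg/L = 0.0025 mg/L.
After input A: C = (10.2·0.0025 + 0.406·1.7) / 10.61 = 0.06748 mg/L.
4.26 µg/L = 0.00426 mg/L.
After input B: C = (10.61·0.06748 + 0.0841·0.00426) / 10.69 = 0.06698 mg/L.

0.0670 mg/L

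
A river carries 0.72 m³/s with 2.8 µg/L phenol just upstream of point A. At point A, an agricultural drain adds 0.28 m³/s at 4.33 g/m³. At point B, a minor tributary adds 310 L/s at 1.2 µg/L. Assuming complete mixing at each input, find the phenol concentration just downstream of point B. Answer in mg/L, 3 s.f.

0.927 mg/L

2.8 µg/L = 0.0028 mg/L.
After input A: C = (0.72·0.0028 + 0.28·4.33) / 1 = 1.214 mg/L.
310 L/s = 0.31 m³/s.
1.2 µg/L = 0.0012 mg/L.
After input B: C = (1·1.214 + 0.31·0.0012) / 1.31 = 0.9273 mg/L.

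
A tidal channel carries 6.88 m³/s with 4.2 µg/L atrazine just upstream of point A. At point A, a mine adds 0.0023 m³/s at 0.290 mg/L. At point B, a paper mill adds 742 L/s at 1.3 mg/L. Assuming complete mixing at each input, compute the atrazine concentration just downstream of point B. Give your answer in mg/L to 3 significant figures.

4.2 µg/L = 0.0042 mg/L.
After input A: C = (6.88·0.0042 + 0.0023·0.29) / 6.882 = 0.004296 mg/L.
742 L/s = 0.742 m³/s.
After input B: C = (6.882·0.004296 + 0.742·1.3) / 7.624 = 0.1304 mg/L.

0.130 mg/L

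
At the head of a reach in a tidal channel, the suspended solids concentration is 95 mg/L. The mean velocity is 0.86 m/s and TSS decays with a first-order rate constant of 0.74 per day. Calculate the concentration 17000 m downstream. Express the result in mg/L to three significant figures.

80.2 mg/L

Travel time t = 17000 m / 0.86 m/s = 1.7e+04/0.86 = 1.977e+04 s = 0.2288 d.
First-order decay: C = 95·exp(−0.74·0.2288) = 95·0.8443 = 80.2 mg/L.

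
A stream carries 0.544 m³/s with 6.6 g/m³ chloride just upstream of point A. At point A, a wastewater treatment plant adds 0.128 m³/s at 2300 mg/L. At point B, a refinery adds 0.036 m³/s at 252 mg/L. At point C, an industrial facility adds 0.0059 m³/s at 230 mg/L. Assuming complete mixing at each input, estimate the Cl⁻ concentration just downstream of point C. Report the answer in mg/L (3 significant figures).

After input A: C = (0.544·6.6 + 0.128·2300) / 0.672 = 443.4 mg/L.
After input B: C = (0.672·443.4 + 0.036·252) / 0.708 = 433.7 mg/L.
After input C: C = (0.708·433.7 + 0.0059·230) / 0.7139 = 432 mg/L.

432 mg/L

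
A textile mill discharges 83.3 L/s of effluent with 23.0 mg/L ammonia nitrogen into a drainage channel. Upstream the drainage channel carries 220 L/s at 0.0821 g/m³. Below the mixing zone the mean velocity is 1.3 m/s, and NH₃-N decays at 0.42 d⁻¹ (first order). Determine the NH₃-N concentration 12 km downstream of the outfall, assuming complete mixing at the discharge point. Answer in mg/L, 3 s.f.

83.3 L/s = 0.0833 m³/s.
220 L/s = 0.22 m³/s.
After complete mixing, C₀ = (0.0833·23 + 0.22·0.0821) / 0.3033 = 6.376 mg/L.
Travel time t = 1.2e+04 m / 1.3 m/s = 9231 s = 0.1068 d.
C = 6.376·exp(−0.42·0.1068) = 6.376·0.9561 = 6.097 mg/L.

6.10 mg/L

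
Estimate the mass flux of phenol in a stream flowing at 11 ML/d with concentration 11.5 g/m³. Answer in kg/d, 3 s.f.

126 kg/d

11 ML/d = 0.1273 m³/s.
Mass flux = Q·C = 0.1273 m³/s × 11.5 g/m³ = 1.464 g/s.
= 1.464 g/s × 86.4 = 126.5 kg/d.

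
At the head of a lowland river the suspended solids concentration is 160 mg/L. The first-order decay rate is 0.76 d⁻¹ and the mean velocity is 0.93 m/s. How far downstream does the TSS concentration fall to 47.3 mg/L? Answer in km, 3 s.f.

129 km

From C = C₀·e^(−kt), t = ln(C₀/C)/k = ln(160/47.3)/0.76 = 1.219/0.76 = 1.604 d.
Distance = v·t = 0.93 m/s × 1.385e+05 s = 1.288e+05 m = 128.8 km.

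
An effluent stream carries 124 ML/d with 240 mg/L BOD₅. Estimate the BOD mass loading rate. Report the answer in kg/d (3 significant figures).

29800 kg/d

124 ML/d = 1.435 m³/s.
Mass flux = Q·C = 1.435 m³/s × 240 g/m³ = 344.4 g/s.
= 344.4 g/s × 86.4 = 2.976e+04 kg/d.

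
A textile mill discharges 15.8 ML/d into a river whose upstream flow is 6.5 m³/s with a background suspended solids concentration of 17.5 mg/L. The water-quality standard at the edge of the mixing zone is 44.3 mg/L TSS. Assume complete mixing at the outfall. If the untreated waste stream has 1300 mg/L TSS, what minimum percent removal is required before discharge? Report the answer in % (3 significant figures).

23.3 %

15.8 ML/d = 0.1829 m³/s.
Mass balance: 44.3·6.683 = 0.1829·Cₑ + 6.5·17.5.
Cₑ = (296.1 − 113.8) / 0.1829 = 996.9 mg/L.
Required removal = 1 − 996.9/1300 = 23.32 %.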